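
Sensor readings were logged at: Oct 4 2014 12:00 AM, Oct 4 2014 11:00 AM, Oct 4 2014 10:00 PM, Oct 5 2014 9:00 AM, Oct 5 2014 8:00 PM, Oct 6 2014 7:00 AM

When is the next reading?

Oct 6 2014 6:00 PM

The interval is a steady 11 hours (11, 11, 11, 11, 11).
Oct 6 2014 7:00 AM + 11 h = Oct 6 2014 6:00 PM.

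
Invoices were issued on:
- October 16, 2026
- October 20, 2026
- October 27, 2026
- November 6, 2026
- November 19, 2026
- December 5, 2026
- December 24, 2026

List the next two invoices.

January 15, 2027; February 9, 2027

Intervals are 4, 7, 10, 13, 16, 19 days — an arithmetic progression with common difference 3.
Next gap: 22 days. December 24, 2026 + 22 days = January 15, 2027.
Next gap: 25 days. January 15, 2027 + 25 days = February 9, 2027.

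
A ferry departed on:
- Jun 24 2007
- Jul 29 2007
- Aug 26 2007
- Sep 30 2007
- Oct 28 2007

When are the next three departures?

Nov 25 2007, Dec 30 2007, Jan 27 2008

Every date is a Sunday; gaps 35, 28, 35, 28 days.
Each is the last Sunday of its month (at least one falls on the 29th or later, ruling out '4th Sunday').
November 2007 ends with Sunday Nov 25 2007.
Last Sunday of December 2007: Dec 30 2007.
Last Sunday of January 2008: Jan 27 2008.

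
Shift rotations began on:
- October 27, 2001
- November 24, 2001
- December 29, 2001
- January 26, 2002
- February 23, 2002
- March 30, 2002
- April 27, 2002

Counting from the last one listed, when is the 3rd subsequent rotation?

All Saturdays; the gaps (28, 35, 28, 28, 35, 28) vary with month length.
This is the last Saturday of each month.
Last Saturday of May 2002: May 25, 2002.
Last Saturday of June 2002: June 29, 2002.
July 2002 ends with Saturday July 27, 2002.

July 27, 2002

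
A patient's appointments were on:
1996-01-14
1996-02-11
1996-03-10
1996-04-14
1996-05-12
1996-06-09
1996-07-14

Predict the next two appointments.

1996-08-11, 1996-09-08

Gaps: 28, 28, 35, 28, 28, 35 days — a mix of 28 and 35. Every date is a Sunday.
Each is the 2nd Sunday of its month.
2nd Sunday of August 1996: 1996-08-11.
September 1996 — 2nd Sunday is 1996-09-08.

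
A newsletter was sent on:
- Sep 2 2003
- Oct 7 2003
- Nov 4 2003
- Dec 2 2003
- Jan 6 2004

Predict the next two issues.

Gaps: 35, 28, 28, 35 days — a mix of 28 and 35. Every date is a Tuesday.
Each is the 1st Tuesday of its month.
1st Tuesday of February 2004: Feb 3 2004.
1st Tuesday of March 2004: Mar 2 2004.

Feb 3 2004, Mar 2 2004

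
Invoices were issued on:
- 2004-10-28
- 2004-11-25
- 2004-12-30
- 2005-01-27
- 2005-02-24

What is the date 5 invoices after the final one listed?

Every date is a Thursday; gaps 28, 35, 28, 28 days.
Each is the last Thursday of its month (at least one falls on the 29th or later, ruling out '4th Thursday').
Last Thursday of March 2005: 2005-03-31.
April 2005 ends with Thursday 2005-04-28.
May 2005 ends with Thursday 2005-05-26.
Last Thursday of June 2005: 2005-06-30.
Last Thursday of July 2005: 2005-07-28.

2005-07-28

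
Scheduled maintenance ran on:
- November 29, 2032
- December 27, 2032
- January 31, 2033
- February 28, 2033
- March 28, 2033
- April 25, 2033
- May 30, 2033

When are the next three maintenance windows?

June 27, 2033; July 25, 2033; August 29, 2033

These are Mondays with 28, 35, 28, 28, 28, 35-day gaps.
Each is the final Monday of its month — November 29, 2032 is past the 28th, so '4th Monday' doesn't fit.
June 2033 ends with Monday June 27, 2033.
July 2033 ends with Monday July 25, 2033.
Last Monday of August 2033: August 29, 2033.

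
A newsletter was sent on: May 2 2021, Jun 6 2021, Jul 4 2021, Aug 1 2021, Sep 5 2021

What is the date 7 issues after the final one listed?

All dates are Sundays, 35, 28, 28, 35 days apart.
Specifically, the 1st Sunday of each month.
1st Sunday of October 2021: Oct 3 2021.
1st Sunday of November 2021: Nov 7 2021.
December 2021 — 1st Sunday is Dec 5 2021.
1st Sunday of January 2022: Jan 2 2022.
1st Sunday of February 2022: Feb 6 2022.
1st Sunday of March 2022: Mar 6 2022.
April 2022 — 1st Sunday is Apr 3 2022.

Apr 3 2022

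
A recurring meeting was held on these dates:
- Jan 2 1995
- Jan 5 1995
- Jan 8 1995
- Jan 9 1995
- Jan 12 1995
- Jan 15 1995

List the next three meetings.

Jan 16 1995, Jan 19 1995, Jan 22 1995

The gap pattern 3, 3, 1, 3, 3 repeats every 3 events.
These are the Mondays, Thursdays and Sundays of each week.
Next Monday: Jan 16 1995.
The following Thursday is Jan 19 1995.
The following Sunday is Jan 22 1995.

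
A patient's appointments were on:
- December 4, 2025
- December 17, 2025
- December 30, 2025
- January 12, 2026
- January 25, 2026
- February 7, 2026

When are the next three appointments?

Gaps between consecutive events: 13, 13, 13, 13, 13 days — a constant 13-day interval.
February 7, 2026 + 13 days = February 20, 2026.
February 20, 2026 + 13 days = March 5, 2026.
March 5, 2026 + 13 days = March 18, 2026.

February 20, 2026; March 5, 2026; March 18, 2026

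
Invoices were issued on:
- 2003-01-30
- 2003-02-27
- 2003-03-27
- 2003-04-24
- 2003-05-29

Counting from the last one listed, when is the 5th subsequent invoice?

These are Thursdays with 28, 28, 28, 35-day gaps.
Each is the final Thursday of its month — 2003-01-30 is past the 28th, so '4th Thursday' doesn't fit.
June 2003 ends with Thursday 2003-06-26.
Last Thursday of July 2003: 2003-07-31.
August 2003 ends with Thursday 2003-08-28.
Last Thursday of September 2003: 2003-09-25.
October 2003 ends with Thursday 2003-10-30.

2003-10-30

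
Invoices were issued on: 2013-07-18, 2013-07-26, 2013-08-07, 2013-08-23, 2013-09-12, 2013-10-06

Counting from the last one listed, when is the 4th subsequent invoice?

The spacing grows by 4 each time: 8, 12, 16, 20, 24 days.
Next gap: 28 days. 2013-10-06 + 28 days = 2013-11-03.
Next gap: 32 days. 2013-11-03 + 32 days = 2013-12-05.
Next gap: 36 days. 2013-12-05 + 36 days = 2014-01-10.
Next gap: 40 days. 2014-01-10 + 40 days = 2014-02-19.

2014-02-19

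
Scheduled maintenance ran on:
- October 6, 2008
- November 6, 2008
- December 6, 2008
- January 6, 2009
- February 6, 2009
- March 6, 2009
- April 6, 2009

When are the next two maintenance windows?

May 6, 2009; June 6, 2009

Gaps: 31, 30, 31, 31, 28, 31 days — not constant. Every event is on the 6th of the month.
Pattern: the 6th of each month.
May 2009: May 6, 2009.
June 2009: June 6, 2009.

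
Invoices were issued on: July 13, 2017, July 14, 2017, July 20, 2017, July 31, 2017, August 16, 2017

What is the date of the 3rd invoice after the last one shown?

Gaps: 1, 6, 11, 16 days — each gap is 5 larger than the previous one.
Next gap: 21 days. August 16, 2017 + 21 days = September 6, 2017.
Next gap: 26 days. September 6, 2017 + 26 days = October 2, 2017.
Next gap: 31 days. October 2, 2017 + 31 days = November 2, 2017.

November 2, 2017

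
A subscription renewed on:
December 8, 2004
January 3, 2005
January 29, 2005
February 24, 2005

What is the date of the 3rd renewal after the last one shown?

Gaps between consecutive events: 26, 26, 26 days — a constant 26-day interval.
February 24, 2005 + 26 days = March 22, 2005.
March 22, 2005 + 26 days = April 17, 2005.
April 17, 2005 + 26 days = May 13, 2005.

May 13, 2005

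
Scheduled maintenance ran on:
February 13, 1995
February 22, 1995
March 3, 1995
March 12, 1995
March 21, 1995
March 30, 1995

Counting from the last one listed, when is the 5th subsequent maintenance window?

Gaps between consecutive events: 9, 9, 9, 9, 9 days — a constant 9-day interval.
March 30, 1995 + 9 days = April 8, 1995.
April 8, 1995 + 9 days = April 17, 1995.
April 17, 1995 + 9 days = April 26, 1995.
April 26, 1995 + 9 days = May 5, 1995.
May 5, 1995 + 9 days = May 14, 1995.

May 14, 1995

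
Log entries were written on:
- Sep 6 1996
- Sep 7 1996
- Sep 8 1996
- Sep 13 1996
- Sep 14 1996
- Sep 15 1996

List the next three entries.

Sep 20 1996, Sep 21 1996, Sep 22 1996

Every event lands on a Friday or Saturday or Sunday (gaps cycle 1, 1, 5, 1, 1).
So the schedule is: every Friday, Saturday and Sunday.
The following Friday is Sep 20 1996.
The following Saturday is Sep 21 1996.
Next Sunday: Sep 22 1996.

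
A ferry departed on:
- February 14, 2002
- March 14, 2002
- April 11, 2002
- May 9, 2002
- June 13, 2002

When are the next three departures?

July 11, 2002; August 8, 2002; September 12, 2002

All dates are Thursdays, 28, 28, 28, 35 days apart.
Specifically, the 2nd Thursday of each month.
July 2002 — 2nd Thursday is July 11, 2002.
2nd Thursday of August 2002: August 8, 2002.
2nd Thursday of September 2002: September 12, 2002.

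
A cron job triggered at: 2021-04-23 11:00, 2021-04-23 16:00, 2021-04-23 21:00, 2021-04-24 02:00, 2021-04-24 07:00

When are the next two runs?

2021-04-24 12:00, 2021-04-24 17:00

Spacing: 5, 5, 5, 5 h — constant 5 h.
2021-04-24 07:00 + 5 h = 2021-04-24 12:00.
2021-04-24 12:00 + 5 h = 2021-04-24 17:00.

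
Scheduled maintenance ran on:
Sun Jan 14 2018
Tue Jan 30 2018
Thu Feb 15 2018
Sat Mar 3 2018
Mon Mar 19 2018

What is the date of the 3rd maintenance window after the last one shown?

Every event comes 16 days after the last (16, 16, 16, 16).
Mon Mar 19 2018 + 16 days = Wed Apr 4 2018.
Wed Apr 4 2018 + 16 days = Fri Apr 20 2018.
Fri Apr 20 2018 + 16 days = Sun May 6 2018.

Sun May 6 2018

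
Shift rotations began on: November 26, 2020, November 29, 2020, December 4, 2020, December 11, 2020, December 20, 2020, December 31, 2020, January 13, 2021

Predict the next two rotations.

The spacing grows by 2 each time: 3, 5, 7, 9, 11, 13 days.
Next gap: 15 days. January 13, 2021 + 15 days = January 28, 2021.
Next gap: 17 days. January 28, 2021 + 17 days = February 14, 2021.

January 28, 2021; February 14, 2021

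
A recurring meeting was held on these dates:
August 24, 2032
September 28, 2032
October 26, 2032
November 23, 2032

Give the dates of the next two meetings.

December 28, 2032; January 25, 2033

These are Tuesdays at 28- or 35-day spacing (35, 28, 28).
The pattern: 4th Tuesday of the month.
4th Tuesday of December 2032: December 28, 2032.
4th Tuesday of January 2033: January 25, 2033.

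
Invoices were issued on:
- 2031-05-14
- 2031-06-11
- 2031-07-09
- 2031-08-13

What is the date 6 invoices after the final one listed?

2032-02-11

These are Wednesdays at 28- or 35-day spacing (28, 28, 35).
The pattern: 2nd Wednesday of the month.
September 2031 — 2nd Wednesday is 2031-09-10.
October 2031 — 2nd Wednesday is 2031-10-08.
2nd Wednesday of November 2031: 2031-11-12.
2nd Wednesday of December 2031: 2031-12-10.
2nd Wednesday of January 2032: 2032-01-14.
February 2032 — 2nd Wednesday is 2032-02-11.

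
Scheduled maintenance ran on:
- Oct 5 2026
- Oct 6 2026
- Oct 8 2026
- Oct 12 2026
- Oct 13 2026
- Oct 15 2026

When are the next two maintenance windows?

Oct 19 2026, Oct 20 2026

Every event lands on a Monday or Tuesday or Thursday (gaps cycle 1, 2, 4, 1, 2).
So the schedule is: every Monday, Tuesday and Thursday.
Next Monday: Oct 19 2026.
The following Tuesday is Oct 20 2026.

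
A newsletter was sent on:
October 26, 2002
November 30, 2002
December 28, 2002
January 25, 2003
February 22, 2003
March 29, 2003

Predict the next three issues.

April 26, 2003; May 31, 2003; June 28, 2003

All Saturdays; the gaps (35, 28, 28, 28, 35) vary with month length.
This is the last Saturday of each month.
Last Saturday of April 2003: April 26, 2003.
Last Saturday of May 2003: May 31, 2003.
Last Saturday of June 2003: June 28, 2003.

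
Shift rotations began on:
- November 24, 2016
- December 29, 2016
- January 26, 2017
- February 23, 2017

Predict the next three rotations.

All Thursdays; the gaps (35, 28, 28) vary with month length.
This is the last Thursday of each month.
March 2017 ends with Thursday March 30, 2017.
April 2017 ends with Thursday April 27, 2017.
Last Thursday of May 2017: May 25, 2017.

March 30, 2017; April 27, 2017; May 25, 2017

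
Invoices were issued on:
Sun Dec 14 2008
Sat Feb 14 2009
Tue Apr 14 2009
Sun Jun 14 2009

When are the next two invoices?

Gaps: 62, 59, 61 days — not constant. Every event is on the 14th of the month.
Pattern: the 14th of every 2 months.
August 2009: Fri Aug 14 2009.
October 2009: Wed Oct 14 2009.

Fri Aug 14 2009, Wed Oct 14 2009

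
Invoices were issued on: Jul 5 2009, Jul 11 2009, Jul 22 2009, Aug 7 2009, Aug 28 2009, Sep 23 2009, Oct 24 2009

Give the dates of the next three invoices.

Nov 29 2009, Jan 9 2010, Feb 24 2010

The spacing grows by 5 each time: 6, 11, 16, 21, 26, 31 days.
Next gap: 36 days. Oct 24 2009 + 36 days = Nov 29 2009.
Next gap: 41 days. Nov 29 2009 + 41 days = Jan 9 2010.
Next gap: 46 days. Jan 9 2010 + 46 days = Feb 24 2010.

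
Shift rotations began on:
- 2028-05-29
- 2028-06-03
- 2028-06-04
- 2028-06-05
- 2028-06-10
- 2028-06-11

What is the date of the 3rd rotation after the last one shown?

2028-06-18

The gap pattern 5, 1, 1, 5, 1 repeats every 3 events.
These are the Mondays, Saturdays and Sundays of each week.
Next Monday: 2028-06-12.
The following Saturday is 2028-06-17.
Next Sunday: 2028-06-18.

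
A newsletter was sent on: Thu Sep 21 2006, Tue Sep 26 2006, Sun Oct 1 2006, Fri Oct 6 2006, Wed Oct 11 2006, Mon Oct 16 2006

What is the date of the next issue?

Sat Oct 21 2006

The spacing is 5, 5, 5, 5, 5 days — always 5 days.
Mon Oct 16 2006 + 5 days = Sat Oct 21 2006.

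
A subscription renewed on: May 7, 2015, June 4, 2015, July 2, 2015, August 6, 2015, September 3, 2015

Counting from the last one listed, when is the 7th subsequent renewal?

All dates are Thursdays, 28, 28, 35, 28 days apart.
Specifically, the 1st Thursday of each month.
October 2015 — 1st Thursday is October 1, 2015.
November 2015 — 1st Thursday is November 5, 2015.
1st Thursday of December 2015: December 3, 2015.
1st Thursday of January 2016: January 7, 2016.
1st Thursday of February 2016: February 4, 2016.
1st Thursday of March 2016: March 3, 2016.
1st Thursday of April 2016: April 7, 2016.

April 7, 2016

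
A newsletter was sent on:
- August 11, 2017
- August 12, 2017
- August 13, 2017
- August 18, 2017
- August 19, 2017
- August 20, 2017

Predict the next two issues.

August 25, 2017; August 26, 2017

Every event lands on a Friday or Saturday or Sunday (gaps cycle 1, 1, 5, 1, 1).
So the schedule is: every Friday, Saturday and Sunday.
The following Friday is August 25, 2017.
Next Saturday: August 26, 2017.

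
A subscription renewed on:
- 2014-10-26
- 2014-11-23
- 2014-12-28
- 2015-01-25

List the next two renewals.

All dates are Sundays, 28, 35, 28 days apart.
Specifically, the 4th Sunday of each month.
February 2015 — 4th Sunday is 2015-02-22.
March 2015 — 4th Sunday is 2015-03-22.

2015-02-22, 2015-03-22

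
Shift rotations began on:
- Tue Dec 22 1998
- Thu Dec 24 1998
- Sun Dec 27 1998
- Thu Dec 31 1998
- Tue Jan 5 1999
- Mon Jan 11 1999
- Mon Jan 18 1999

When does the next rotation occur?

Gaps: 2, 3, 4, 5, 6, 7 days — each gap is 1 larger than the previous one.
Next gap: 8 days. Mon Jan 18 1999 + 8 days = Tue Jan 26 1999.

Tue Jan 26 1999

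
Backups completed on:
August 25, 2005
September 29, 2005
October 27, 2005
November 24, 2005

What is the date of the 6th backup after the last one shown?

These are Thursdays with 35, 28, 28-day gaps.
Each is the final Thursday of its month — September 29, 2005 is past the 28th, so '4th Thursday' doesn't fit.
December 2005 ends with Thursday December 29, 2005.
Last Thursday of January 2006: January 26, 2006.
February 2006 ends with Thursday February 23, 2006.
Last Thursday of March 2006: March 30, 2006.
April 2006 ends with Thursday April 27, 2006.
May 2006 ends with Thursday May 25, 2006.

May 25, 2006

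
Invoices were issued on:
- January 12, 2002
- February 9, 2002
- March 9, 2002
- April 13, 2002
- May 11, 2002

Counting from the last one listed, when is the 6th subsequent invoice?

November 9, 2002

These are Saturdays at 28- or 35-day spacing (28, 28, 35, 28).
The pattern: 2nd Saturday of the month.
2nd Saturday of June 2002: June 8, 2002.
2nd Saturday of July 2002: July 13, 2002.
August 2002 — 2nd Saturday is August 10, 2002.
2nd Saturday of September 2002: September 14, 2002.
October 2002 — 2nd Saturday is October 12, 2002.
November 2002 — 2nd Saturday is November 9, 2002.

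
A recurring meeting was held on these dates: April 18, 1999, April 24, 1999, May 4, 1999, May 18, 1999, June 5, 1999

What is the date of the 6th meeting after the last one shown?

The spacing grows by 4 each time: 6, 10, 14, 18 days.
Next gap: 22 days. June 5, 1999 + 22 days = June 27, 1999.
Next gap: 26 days. June 27, 1999 + 26 days = July 23, 1999.
Next gap: 30 days. July 23, 1999 + 30 days = August 22, 1999.
Next gap: 34 days. August 22, 1999 + 34 days = September 25, 1999.
Next gap: 38 days. September 25, 1999 + 38 days = November 2, 1999.
Next gap: 42 days. November 2, 1999 + 42 days = December 14, 1999.

December 14, 1999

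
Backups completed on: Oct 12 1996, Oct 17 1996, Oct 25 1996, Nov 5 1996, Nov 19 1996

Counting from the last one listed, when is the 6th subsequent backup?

Intervals are 5, 8, 11, 14 days — an arithmetic progression with common difference 3.
Next gap: 17 days. Nov 19 1996 + 17 days = Dec 6 1996.
Next gap: 20 days. Dec 6 1996 + 20 days = Dec 26 1996.
Next gap: 23 days. Dec 26 1996 + 23 days = Jan 18 1997.
Next gap: 26 days. Jan 18 1997 + 26 days = Feb 13 1997.
Next gap: 29 days. Feb 13 1997 + 29 days = Mar 14 1997.
Next gap: 32 days. Mar 14 1997 + 32 days = Apr 15 1997.

Apr 15 1997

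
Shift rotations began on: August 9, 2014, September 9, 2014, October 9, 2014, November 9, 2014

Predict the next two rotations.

December 9, 2014; January 9, 2015

Each date is the 9th; the gaps (31, 30, 31) track the month lengths.
The rule is the 9th of each month.
December 2014: December 9, 2014.
Next: January 2015 → January 9, 2015.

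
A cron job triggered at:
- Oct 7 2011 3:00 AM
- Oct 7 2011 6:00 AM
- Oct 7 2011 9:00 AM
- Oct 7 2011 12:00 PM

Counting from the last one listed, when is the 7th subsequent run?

Oct 8 2011 9:00 AM

The interval is a steady 3 hours (3, 3, 3).
Oct 7 2011 12:00 PM + 3 h = Oct 7 2011 3:00 PM.
Oct 7 2011 3:00 PM + 3 h = Oct 7 2011 6:00 PM.
Oct 7 2011 6:00 PM + 3 h = Oct 7 2011 9:00 PM.
Oct 7 2011 9:00 PM + 3 h = Oct 8 2011 12:00 AM.
Oct 8 2011 12:00 AM + 3 h = Oct 8 2011 3:00 AM.
Oct 8 2011 3:00 AM + 3 h = Oct 8 2011 6:00 AM.
Oct 8 2011 6:00 AM + 3 h = Oct 8 2011 9:00 AM.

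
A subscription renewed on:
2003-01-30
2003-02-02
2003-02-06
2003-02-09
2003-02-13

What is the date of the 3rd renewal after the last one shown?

2003-02-23

Every event lands on a Thursday or Sunday (gaps cycle 3, 4, 3, 4).
So the schedule is: every Thursday and Sunday.
Next Sunday: 2003-02-16.
Next Thursday: 2003-02-20.
The following Sunday is 2003-02-23.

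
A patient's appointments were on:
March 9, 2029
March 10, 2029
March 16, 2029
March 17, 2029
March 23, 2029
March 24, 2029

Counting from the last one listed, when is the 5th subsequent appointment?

April 13, 2029

The gap pattern 1, 6, 1, 6, 1 repeats every 2 events.
These are the Fridays and Saturdays of each week.
Next Friday: March 30, 2029.
The following Saturday is March 31, 2029.
Next Friday: April 6, 2029.
Next Saturday: April 7, 2029.
The following Friday is April 13, 2029.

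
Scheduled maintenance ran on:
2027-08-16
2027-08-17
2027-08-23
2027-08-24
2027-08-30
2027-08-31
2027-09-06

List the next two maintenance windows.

2027-09-07, 2027-09-13

The gap pattern 1, 6, 1, 6, 1, 6 repeats every 2 events.
These are the Mondays and Tuesdays of each week.
Next Tuesday: 2027-09-07.
The following Monday is 2027-09-13.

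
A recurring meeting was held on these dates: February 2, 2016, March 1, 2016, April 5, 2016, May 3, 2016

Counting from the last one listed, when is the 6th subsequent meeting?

These are Tuesdays at 28- or 35-day spacing (28, 35, 28).
The pattern: 1st Tuesday of the month.
June 2016 — 1st Tuesday is June 7, 2016.
1st Tuesday of July 2016: July 5, 2016.
August 2016 — 1st Tuesday is August 2, 2016.
1st Tuesday of September 2016: September 6, 2016.
1st Tuesday of October 2016: October 4, 2016.
November 2016 — 1st Tuesday is November 1, 2016.

November 1, 2016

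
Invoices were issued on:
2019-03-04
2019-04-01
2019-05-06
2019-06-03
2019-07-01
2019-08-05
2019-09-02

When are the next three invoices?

2019-10-07, 2019-11-04, 2019-12-02

Gaps: 28, 35, 28, 28, 35, 28 days — a mix of 28 and 35. Every date is a Monday.
Each is the 1st Monday of its month.
October 2019 — 1st Monday is 2019-10-07.
November 2019 — 1st Monday is 2019-11-04.
December 2019 — 1st Monday is 2019-12-02.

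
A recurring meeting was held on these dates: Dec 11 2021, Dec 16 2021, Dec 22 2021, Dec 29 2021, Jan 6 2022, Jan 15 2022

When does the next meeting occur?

Intervals are 5, 6, 7, 8, 9 days — an arithmetic progression with common difference 1.
Next gap: 10 days. Jan 15 2022 + 10 days = Jan 25 2022.

Jan 25 2022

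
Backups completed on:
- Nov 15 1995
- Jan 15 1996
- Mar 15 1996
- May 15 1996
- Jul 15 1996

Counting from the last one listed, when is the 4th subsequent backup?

Mar 15 1997

Gaps: 61, 60, 61, 61 days — not constant. Every event is on the 15th of the month.
Pattern: the 15th of every 2 months.
September 1996: Sep 15 1996.
November 1996: Nov 15 1996.
January 1997: Jan 15 1997.
March 1997: Mar 15 1997.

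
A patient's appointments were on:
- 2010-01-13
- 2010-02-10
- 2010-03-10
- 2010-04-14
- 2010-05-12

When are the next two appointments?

2010-06-09, 2010-07-14

All dates are Wednesdays, 28, 28, 35, 28 days apart.
Specifically, the 2nd Wednesday of each month.
2nd Wednesday of June 2010: 2010-06-09.
2nd Wednesday of July 2010: 2010-07-14.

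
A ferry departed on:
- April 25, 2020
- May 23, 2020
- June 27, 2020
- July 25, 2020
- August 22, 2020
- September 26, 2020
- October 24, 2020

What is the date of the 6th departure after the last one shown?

April 24, 2021

Gaps: 28, 35, 28, 28, 35, 28 days — a mix of 28 and 35. Every date is a Saturday.
Each is the 4th Saturday of its month.
November 2020 — 4th Saturday is November 28, 2020.
December 2020 — 4th Saturday is December 26, 2020.
4th Saturday of January 2021: January 23, 2021.
February 2021 — 4th Saturday is February 27, 2021.
4th Saturday of March 2021: March 27, 2021.
4th Saturday of April 2021: April 24, 2021.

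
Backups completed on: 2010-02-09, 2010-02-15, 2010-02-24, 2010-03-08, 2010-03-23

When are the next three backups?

Intervals are 6, 9, 12, 15 days — an arithmetic progression with common difference 3.
Next gap: 18 days. 2010-03-23 + 18 days = 2010-04-10.
Next gap: 21 days. 2010-04-10 + 21 days = 2010-05-01.
Next gap: 24 days. 2010-05-01 + 24 days = 2010-05-25.

2010-04-10, 2010-05-01, 2010-05-25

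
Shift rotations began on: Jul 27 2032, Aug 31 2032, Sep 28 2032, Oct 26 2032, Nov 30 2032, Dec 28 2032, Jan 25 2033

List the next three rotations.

All Tuesdays; the gaps (35, 28, 28, 35, 28, 28) vary with month length.
This is the last Tuesday of each month.
Last Tuesday of February 2033: Feb 22 2033.
Last Tuesday of March 2033: Mar 29 2033.
Last Tuesday of April 2033: Apr 26 2033.

Feb 22 2033, Mar 29 2033, Apr 26 2033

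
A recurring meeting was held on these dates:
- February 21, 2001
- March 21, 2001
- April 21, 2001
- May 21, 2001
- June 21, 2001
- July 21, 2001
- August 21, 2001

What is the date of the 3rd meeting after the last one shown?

November 21, 2001

The day-of-month is always 21 (28, 31, 30, 31, 30, 31 days between events).
So this recurs on the 21st of each month.
Next: September 2001 → September 21, 2001.
Next: October 2001 → October 21, 2001.
Next: November 2001 → November 21, 2001.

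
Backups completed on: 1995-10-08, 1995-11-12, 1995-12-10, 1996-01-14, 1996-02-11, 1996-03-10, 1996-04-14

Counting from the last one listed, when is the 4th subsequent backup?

Gaps: 35, 28, 35, 28, 28, 35 days — a mix of 28 and 35. Every date is a Sunday.
Each is the 2nd Sunday of its month.
May 1996 — 2nd Sunday is 1996-05-12.
June 1996 — 2nd Sunday is 1996-06-09.
2nd Sunday of July 1996: 1996-07-14.
2nd Sunday of August 1996: 1996-08-11.

1996-08-11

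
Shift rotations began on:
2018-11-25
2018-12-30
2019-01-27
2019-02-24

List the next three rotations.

All Sundays; the gaps (35, 28, 28) vary with month length.
This is the last Sunday of each month.
Last Sunday of March 2019: 2019-03-31.
Last Sunday of April 2019: 2019-04-28.
May 2019 ends with Sunday 2019-05-26.

2019-03-31, 2019-04-28, 2019-05-26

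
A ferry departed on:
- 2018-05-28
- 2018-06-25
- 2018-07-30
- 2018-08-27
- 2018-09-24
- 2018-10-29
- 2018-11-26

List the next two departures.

2018-12-31, 2019-01-28

These are Mondays with 28, 35, 28, 28, 35, 28-day gaps.
Each is the final Monday of its month — 2018-07-30 is past the 28th, so '4th Monday' doesn't fit.
Last Monday of December 2018: 2018-12-31.
Last Monday of January 2019: 2019-01-28.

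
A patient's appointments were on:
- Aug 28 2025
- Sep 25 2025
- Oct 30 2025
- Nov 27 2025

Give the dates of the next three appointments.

Dec 25 2025, Jan 29 2026, Feb 26 2026

All Thursdays; the gaps (28, 35, 28) vary with month length.
This is the last Thursday of each month.
December 2025 ends with Thursday Dec 25 2025.
January 2026 ends with Thursday Jan 29 2026.
Last Thursday of February 2026: Feb 26 2026.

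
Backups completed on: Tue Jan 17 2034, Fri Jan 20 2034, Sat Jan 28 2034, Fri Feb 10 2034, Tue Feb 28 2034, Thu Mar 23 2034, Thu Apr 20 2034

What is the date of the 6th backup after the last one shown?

Thu Jan 18 2035

Gaps: 3, 8, 13, 18, 23, 28 days — each gap is 5 larger than the previous one.
Next gap: 33 days. Thu Apr 20 2034 + 33 days = Tue May 23 2034.
Next gap: 38 days. Tue May 23 2034 + 38 days = Fri Jun 30 2034.
Next gap: 43 days. Fri Jun 30 2034 + 43 days = Sat Aug 12 2034.
Next gap: 48 days. Sat Aug 12 2034 + 48 days = Fri Sep 29 2034.
Next gap: 53 days. Fri Sep 29 2034 + 53 days = Tue Nov 21 2034.
Next gap: 58 days. Tue Nov 21 2034 + 58 days = Thu Jan 18 2035.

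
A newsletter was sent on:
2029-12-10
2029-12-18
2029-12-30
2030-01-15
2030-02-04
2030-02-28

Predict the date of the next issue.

2030-03-28

Intervals are 8, 12, 16, 20, 24 days — an arithmetic progression with common difference 4.
Next gap: 28 days. 2030-02-28 + 28 days = 2030-03-28.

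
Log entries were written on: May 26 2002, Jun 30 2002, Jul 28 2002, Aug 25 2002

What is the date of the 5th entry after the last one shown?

These are Sundays with 35, 28, 28-day gaps.
Each is the final Sunday of its month — Jun 30 2002 is past the 28th, so '4th Sunday' doesn't fit.
September 2002 ends with Sunday Sep 29 2002.
October 2002 ends with Sunday Oct 27 2002.
November 2002 ends with Sunday Nov 24 2002.
Last Sunday of December 2002: Dec 29 2002.
Last Sunday of January 2003: Jan 26 2003.

Jan 26 2003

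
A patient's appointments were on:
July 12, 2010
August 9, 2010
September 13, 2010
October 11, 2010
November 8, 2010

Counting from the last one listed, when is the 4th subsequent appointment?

March 14, 2011

These are Mondays at 28- or 35-day spacing (28, 35, 28, 28).
The pattern: 2nd Monday of the month.
2nd Monday of December 2010: December 13, 2010.
2nd Monday of January 2011: January 10, 2011.
February 2011 — 2nd Monday is February 14, 2011.
2nd Monday of March 2011: March 14, 2011.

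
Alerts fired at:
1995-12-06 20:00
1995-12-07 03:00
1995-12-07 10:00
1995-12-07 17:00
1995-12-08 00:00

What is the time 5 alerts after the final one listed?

The interval is a steady 7 hours (7, 7, 7, 7).
1995-12-08 00:00 + 7 h = 1995-12-08 07:00.
1995-12-08 07:00 + 7 h = 1995-12-08 14:00.
1995-12-08 14:00 + 7 h = 1995-12-08 21:00.
1995-12-08 21:00 + 7 h = 1995-12-09 04:00.
1995-12-09 04:00 + 7 h = 1995-12-09 11:00.

1995-12-09 11:00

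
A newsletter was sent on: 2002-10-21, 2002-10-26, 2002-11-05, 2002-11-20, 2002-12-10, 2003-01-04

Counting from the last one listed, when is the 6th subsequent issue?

Gaps: 5, 10, 15, 20, 25 days — each gap is 5 larger than the previous one.
Next gap: 30 days. 2003-01-04 + 30 days = 2003-02-03.
Next gap: 35 days. 2003-02-03 + 35 days = 2003-03-10.
Next gap: 40 days. 2003-03-10 + 40 days = 2003-04-19.
Next gap: 45 days. 2003-04-19 + 45 days = 2003-06-03.
Next gap: 50 days. 2003-06-03 + 50 days = 2003-07-23.
Next gap: 55 days. 2003-07-23 + 55 days = 2003-09-16.

2003-09-16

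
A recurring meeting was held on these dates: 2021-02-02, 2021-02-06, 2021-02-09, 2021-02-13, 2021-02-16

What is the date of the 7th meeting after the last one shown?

2021-03-13

The gap pattern 4, 3, 4, 3 repeats every 2 events.
These are the Tuesdays and Saturdays of each week.
Next Saturday: 2021-02-20.
Next Tuesday: 2021-02-23.
The following Saturday is 2021-02-27.
The following Tuesday is 2021-03-02.
Next Saturday: 2021-03-06.
Next Tuesday: 2021-03-09.
Next Saturday: 2021-03-13.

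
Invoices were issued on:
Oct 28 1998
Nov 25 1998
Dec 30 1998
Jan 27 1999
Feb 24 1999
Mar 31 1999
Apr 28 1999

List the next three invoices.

May 26 1999, Jun 30 1999, Jul 28 1999

All Wednesdays; the gaps (28, 35, 28, 28, 35, 28) vary with month length.
This is the last Wednesday of each month.
May 1999 ends with Wednesday May 26 1999.
Last Wednesday of June 1999: Jun 30 1999.
Last Wednesday of July 1999: Jul 28 1999.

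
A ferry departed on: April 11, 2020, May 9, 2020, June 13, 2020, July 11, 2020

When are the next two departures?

These are Saturdays at 28- or 35-day spacing (28, 35, 28).
The pattern: 2nd Saturday of the month.
August 2020 — 2nd Saturday is August 8, 2020.
September 2020 — 2nd Saturday is September 12, 2020.

August 8, 2020; September 12, 2020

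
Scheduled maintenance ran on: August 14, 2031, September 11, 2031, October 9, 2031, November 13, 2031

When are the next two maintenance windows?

All dates are Thursdays, 28, 28, 35 days apart.
Specifically, the 2nd Thursday of each month.
December 2031 — 2nd Thursday is December 11, 2031.
January 2032 — 2nd Thursday is January 8, 2032.

December 11, 2031; January 8, 2032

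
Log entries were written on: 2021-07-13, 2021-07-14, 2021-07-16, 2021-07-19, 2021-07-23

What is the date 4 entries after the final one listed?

2021-08-18

Gaps: 1, 2, 3, 4 days — each gap is 1 larger than the previous one.
Next gap: 5 days. 2021-07-23 + 5 days = 2021-07-28.
Next gap: 6 days. 2021-07-28 + 6 days = 2021-08-03.
Next gap: 7 days. 2021-08-03 + 7 days = 2021-08-10.
Next gap: 8 days. 2021-08-10 + 8 days = 2021-08-18.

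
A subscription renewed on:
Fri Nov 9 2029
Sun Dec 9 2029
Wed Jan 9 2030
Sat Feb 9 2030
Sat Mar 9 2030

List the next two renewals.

Tue Apr 9 2030, Thu May 9 2030

Each date is the 9th; the gaps (30, 31, 31, 28) track the month lengths.
The rule is the 9th of each month.
Next: April 2030 → Tue Apr 9 2030.
Next: May 2030 → Thu May 9 2030.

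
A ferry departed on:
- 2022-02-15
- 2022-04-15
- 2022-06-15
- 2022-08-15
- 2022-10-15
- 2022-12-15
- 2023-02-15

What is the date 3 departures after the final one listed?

The day-of-month is always 15 (59, 61, 61, 61, 61, 62 days between events).
So this recurs on the 15th of every 2 months.
April 2023: 2023-04-15.
June 2023: 2023-06-15.
Next: August 2023 → 2023-08-15.

2023-08-15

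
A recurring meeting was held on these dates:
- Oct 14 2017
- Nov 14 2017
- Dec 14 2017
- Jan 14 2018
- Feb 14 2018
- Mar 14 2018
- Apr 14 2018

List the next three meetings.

May 14 2018, Jun 14 2018, Jul 14 2018

Gaps: 31, 30, 31, 31, 28, 31 days — not constant. Every event is on the 14th of the month.
Pattern: the 14th of each month.
Next: May 2018 → May 14 2018.
June 2018: Jun 14 2018.
July 2018: Jul 14 2018.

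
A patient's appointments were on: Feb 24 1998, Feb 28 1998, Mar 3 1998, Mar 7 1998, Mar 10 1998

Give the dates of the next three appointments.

The gap pattern 4, 3, 4, 3 repeats every 2 events.
These are the Tuesdays and Saturdays of each week.
Next Saturday: Mar 14 1998.
The following Tuesday is Mar 17 1998.
The following Saturday is Mar 21 1998.

Mar 14 1998, Mar 17 1998, Mar 21 1998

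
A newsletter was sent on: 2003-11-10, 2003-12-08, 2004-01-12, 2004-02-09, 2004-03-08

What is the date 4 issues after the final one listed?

2004-07-12

These are Mondays at 28- or 35-day spacing (28, 35, 28, 28).
The pattern: 2nd Monday of the month.
2nd Monday of April 2004: 2004-04-12.
2nd Monday of May 2004: 2004-05-10.
2nd Monday of June 2004: 2004-06-14.
2nd Monday of July 2004: 2004-07-12.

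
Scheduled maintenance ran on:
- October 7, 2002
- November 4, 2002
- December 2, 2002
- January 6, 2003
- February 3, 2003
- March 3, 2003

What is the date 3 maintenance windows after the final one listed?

All dates are Mondays, 28, 28, 35, 28, 28 days apart.
Specifically, the 1st Monday of each month.
1st Monday of April 2003: April 7, 2003.
1st Monday of May 2003: May 5, 2003.
June 2003 — 1st Monday is June 2, 2003.

June 2, 2003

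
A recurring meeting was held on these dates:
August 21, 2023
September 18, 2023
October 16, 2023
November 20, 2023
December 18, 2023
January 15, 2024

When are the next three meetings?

February 19, 2024; March 18, 2024; April 15, 2024

These are Mondays at 28- or 35-day spacing (28, 28, 35, 28, 28).
The pattern: 3rd Monday of the month.
February 2024 — 3rd Monday is February 19, 2024.
March 2024 — 3rd Monday is March 18, 2024.
3rd Monday of April 2024: April 15, 2024.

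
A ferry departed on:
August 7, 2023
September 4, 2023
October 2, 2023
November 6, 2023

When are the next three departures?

December 4, 2023; January 1, 2024; February 5, 2024

All dates are Mondays, 28, 28, 35 days apart.
Specifically, the 1st Monday of each month.
December 2023 — 1st Monday is December 4, 2023.
1st Monday of January 2024: January 1, 2024.
February 2024 — 1st Monday is February 5, 2024.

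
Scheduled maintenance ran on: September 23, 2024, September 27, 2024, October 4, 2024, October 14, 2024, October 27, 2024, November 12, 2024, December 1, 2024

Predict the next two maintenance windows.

December 23, 2024; January 17, 2025

The spacing grows by 3 each time: 4, 7, 10, 13, 16, 19 days.
Next gap: 22 days. December 1, 2024 + 22 days = December 23, 2024.
Next gap: 25 days. December 23, 2024 + 25 days = January 17, 2025.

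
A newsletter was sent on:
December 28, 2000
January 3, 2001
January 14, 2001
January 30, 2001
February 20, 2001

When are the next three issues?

Intervals are 6, 11, 16, 21 days — an arithmetic progression with common difference 5.
Next gap: 26 days. February 20, 2001 + 26 days = March 18, 2001.
Next gap: 31 days. March 18, 2001 + 31 days = April 18, 2001.
Next gap: 36 days. April 18, 2001 + 36 days = May 24, 2001.

March 18, 2001; April 18, 2001; May 24, 2001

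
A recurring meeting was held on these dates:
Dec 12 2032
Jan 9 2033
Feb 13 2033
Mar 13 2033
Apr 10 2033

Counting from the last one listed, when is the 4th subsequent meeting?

Aug 14 2033

These are Sundays at 28- or 35-day spacing (28, 35, 28, 28).
The pattern: 2nd Sunday of the month.
2nd Sunday of May 2033: May 8 2033.
June 2033 — 2nd Sunday is Jun 12 2033.
July 2033 — 2nd Sunday is Jul 10 2033.
August 2033 — 2nd Sunday is Aug 14 2033.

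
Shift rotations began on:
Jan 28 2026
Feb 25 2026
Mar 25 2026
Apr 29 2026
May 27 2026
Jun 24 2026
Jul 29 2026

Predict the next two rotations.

All Wednesdays; the gaps (28, 28, 35, 28, 28, 35) vary with month length.
This is the last Wednesday of each month.
Last Wednesday of August 2026: Aug 26 2026.
September 2026 ends with Wednesday Sep 30 2026.

Aug 26 2026, Sep 30 2026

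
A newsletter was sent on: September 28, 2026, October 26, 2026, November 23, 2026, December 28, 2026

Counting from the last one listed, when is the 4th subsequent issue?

These are Mondays at 28- or 35-day spacing (28, 28, 35).
The pattern: 4th Monday of the month.
4th Monday of January 2027: January 25, 2027.
4th Monday of February 2027: February 22, 2027.
March 2027 — 4th Monday is March 22, 2027.
4th Monday of April 2027: April 26, 2027.

April 26, 2027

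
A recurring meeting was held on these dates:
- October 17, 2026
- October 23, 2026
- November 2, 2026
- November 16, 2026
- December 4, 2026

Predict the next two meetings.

Intervals are 6, 10, 14, 18 days — an arithmetic progression with common difference 4.
Next gap: 22 days. December 4, 2026 + 22 days = December 26, 2026.
Next gap: 26 days. December 26, 2026 + 26 days = January 21, 2027.

December 26, 2026; January 21, 2027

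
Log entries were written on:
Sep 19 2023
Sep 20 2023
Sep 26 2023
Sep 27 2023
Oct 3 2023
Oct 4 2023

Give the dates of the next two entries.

Oct 10 2023, Oct 11 2023

Gaps: 1, 6, 1, 6, 1 days — not constant, but cyclic with period 2.
The events fall on every Tuesday and Wednesday.
Next Tuesday: Oct 10 2023.
Next Wednesday: Oct 11 2023.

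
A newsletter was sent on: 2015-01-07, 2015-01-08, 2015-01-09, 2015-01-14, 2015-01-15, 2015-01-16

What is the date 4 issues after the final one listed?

2015-01-28

The gap pattern 1, 1, 5, 1, 1 repeats every 3 events.
These are the Wednesdays, Thursdays and Fridays of each week.
The following Wednesday is 2015-01-21.
Next Thursday: 2015-01-22.
The following Friday is 2015-01-23.
Next Wednesday: 2015-01-28.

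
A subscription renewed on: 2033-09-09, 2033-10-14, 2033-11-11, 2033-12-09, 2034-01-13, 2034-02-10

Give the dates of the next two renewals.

2034-03-10, 2034-04-14

All dates are Fridays, 35, 28, 28, 35, 28 days apart.
Specifically, the 2nd Friday of each month.
March 2034 — 2nd Friday is 2034-03-10.
April 2034 — 2nd Friday is 2034-04-14.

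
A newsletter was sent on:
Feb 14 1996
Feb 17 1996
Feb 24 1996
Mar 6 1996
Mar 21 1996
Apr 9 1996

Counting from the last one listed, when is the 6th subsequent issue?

The spacing grows by 4 each time: 3, 7, 11, 15, 19 days.
Next gap: 23 days. Apr 9 1996 + 23 days = May 2 1996.
Next gap: 27 days. May 2 1996 + 27 days = May 29 1996.
Next gap: 31 days. May 29 1996 + 31 days = Jun 29 1996.
Next gap: 35 days. Jun 29 1996 + 35 days = Aug 3 1996.
Next gap: 39 days. Aug 3 1996 + 39 days = Sep 11 1996.
Next gap: 43 days. Sep 11 1996 + 43 days = Oct 24 1996.

Oct 24 1996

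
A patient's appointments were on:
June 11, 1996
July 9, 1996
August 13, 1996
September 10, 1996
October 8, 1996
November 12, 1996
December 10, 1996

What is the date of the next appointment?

All dates are Tuesdays, 28, 35, 28, 28, 35, 28 days apart.
Specifically, the 2nd Tuesday of each month.
January 1997 — 2nd Tuesday is January 14, 1997.

January 14, 1997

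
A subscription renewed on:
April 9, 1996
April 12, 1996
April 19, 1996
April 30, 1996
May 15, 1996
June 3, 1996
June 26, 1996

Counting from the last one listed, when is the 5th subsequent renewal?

Intervals are 3, 7, 11, 15, 19, 23 days — an arithmetic progression with common difference 4.
Next gap: 27 days. June 26, 1996 + 27 days = July 23, 1996.
Next gap: 31 days. July 23, 1996 + 31 days = August 23, 1996.
Next gap: 35 days. August 23, 1996 + 35 days = September 27, 1996.
Next gap: 39 days. September 27, 1996 + 39 days = November 5, 1996.
Next gap: 43 days. November 5, 1996 + 43 days = December 18, 1996.

December 18, 1996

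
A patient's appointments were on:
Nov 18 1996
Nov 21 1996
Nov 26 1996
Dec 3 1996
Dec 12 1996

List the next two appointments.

Gaps: 3, 5, 7, 9 days — each gap is 2 larger than the previous one.
Next gap: 11 days. Dec 12 1996 + 11 days = Dec 23 1996.
Next gap: 13 days. Dec 23 1996 + 13 days = Jan 5 1997.

Dec 23 1996, Jan 5 1997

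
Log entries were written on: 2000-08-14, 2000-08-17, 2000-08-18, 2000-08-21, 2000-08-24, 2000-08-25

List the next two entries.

2000-08-28, 2000-08-31

The gap pattern 3, 1, 3, 3, 1 repeats every 3 events.
These are the Mondays, Thursdays and Fridays of each week.
The following Monday is 2000-08-28.
The following Thursday is 2000-08-31.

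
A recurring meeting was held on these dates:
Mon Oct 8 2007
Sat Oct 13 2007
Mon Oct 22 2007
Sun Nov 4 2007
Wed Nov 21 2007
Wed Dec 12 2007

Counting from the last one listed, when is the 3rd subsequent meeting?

Sat Mar 8 2008

Gaps: 5, 9, 13, 17, 21 days — each gap is 4 larger than the previous one.
Next gap: 25 days. Wed Dec 12 2007 + 25 days = Sun Jan 6 2008.
Next gap: 29 days. Sun Jan 6 2008 + 29 days = Mon Feb 4 2008.
Next gap: 33 days. Mon Feb 4 2008 + 33 days = Sat Mar 8 2008.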